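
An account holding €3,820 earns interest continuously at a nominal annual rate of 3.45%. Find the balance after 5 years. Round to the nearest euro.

€4,539

A = P·e^(rt) = 3,820·e^(0.0345·5) = 3,820·e^0.1725.
e^0.1725 ≈ 1.188271821, so A ≈ 4,539.1984.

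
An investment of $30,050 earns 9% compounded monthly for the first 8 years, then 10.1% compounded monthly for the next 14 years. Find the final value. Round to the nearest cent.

After 8 years at 9%: 30,050 × 2.04892122824 ≈ 61,570.0829.
Then 14 years at 10.1%: 61,570.0829 × 4.08810933007 ≈ 251,705.2304.

$251,705.23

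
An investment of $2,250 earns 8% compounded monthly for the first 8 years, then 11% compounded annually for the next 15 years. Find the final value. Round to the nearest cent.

$20,372.92

After 8 years at 8%: 2,250 × 1.8924572199 ≈ 4,258.0287.
Then 15 years at 11%: 4,258.0287 × 4.7845894883 ≈ 20,372.9196.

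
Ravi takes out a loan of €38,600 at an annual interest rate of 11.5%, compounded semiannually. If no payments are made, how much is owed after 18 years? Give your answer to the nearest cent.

Growth factor = (1 + 0.0575)^36 ≈ 7.48330657492.
A ≈ 38,600 × 7.48330657492 ≈ 288,855.6338.

€288,855.63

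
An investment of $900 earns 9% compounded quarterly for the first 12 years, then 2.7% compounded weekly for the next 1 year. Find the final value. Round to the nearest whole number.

Phase 1: 900·(1 + 0.0225)^48 ≈ 2,618.6757.
Phase 2: 2,618.6757·(1 + 0.027/52)^52 ≈ 2,690.3242.

$2,690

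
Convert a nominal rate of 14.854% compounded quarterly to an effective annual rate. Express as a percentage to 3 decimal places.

One year is 4 periods at 0.037135 each: (1 + 0.037135)^4 ≈ 1.157021.
EAR = 1.157021 − 1 ≈ 15.70208%.

15.702%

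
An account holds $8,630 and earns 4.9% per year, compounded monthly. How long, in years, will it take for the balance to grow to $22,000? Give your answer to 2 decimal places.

19.14 years

(1 + 0.00408333)^(12t) = 22,000/8,630 = 2.5492.
12t·ln(1 + 0.00408333) = ln(2.5492); 12t = 0.9358/0.00407502 ≈ 229.6426.
t ≈ 19.1369 years.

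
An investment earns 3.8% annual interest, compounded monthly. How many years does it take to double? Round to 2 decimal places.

(1 + 0.00316667)^(12t) = 2.
12t = ln 2 / ln(1 + 0.00316667) ≈ 0.69315/0.00316166 ≈ 219.2350.
t ≈ 18.2696.

18.27 years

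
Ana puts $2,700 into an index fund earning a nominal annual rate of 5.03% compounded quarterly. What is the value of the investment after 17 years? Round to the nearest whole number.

Growth factor = (1 + 0.012575)^68 ≈ 2.339104609.
A ≈ 2,700 × 2.339104609 ≈ 6,315.5824.

$6,316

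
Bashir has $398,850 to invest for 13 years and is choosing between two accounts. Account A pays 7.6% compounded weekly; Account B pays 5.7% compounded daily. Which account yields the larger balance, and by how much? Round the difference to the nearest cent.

A: (1 + 0.076/52)^676 ≈ 2.683920779172, so 398,850 × 2.683920779172 ≈ 1,070,481.8028.
B: (1 + 0.057/365)^4745 ≈ 2.09791112461, so 398,850 × 2.09791112461 ≈ 836,751.8521.
Difference ≈ 233,729.9507 in favor of A.

Account A, by $233,729.95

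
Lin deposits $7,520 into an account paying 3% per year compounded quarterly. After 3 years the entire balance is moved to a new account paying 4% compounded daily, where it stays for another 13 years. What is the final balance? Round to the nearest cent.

$13,835.00

After 3 years at 3%: 7,520 × 1.0938068977 ≈ 8,225.4279.
Then 13 years at 4%: 8,225.4279 × 1.6819797276 ≈ 13,835.0029.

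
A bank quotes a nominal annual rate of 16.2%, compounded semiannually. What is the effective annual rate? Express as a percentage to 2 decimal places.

One year is 2 periods at 0.081 each: (1 + 0.081)^2 ≈ 1.168561.
EAR = 1.168561 − 1 ≈ 16.85610%.

16.86%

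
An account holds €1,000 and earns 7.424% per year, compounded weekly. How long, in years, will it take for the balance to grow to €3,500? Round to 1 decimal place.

16.9 years

We need (1 + 0.00142769)^(52t) = 3.5, so 52t = ln 3.5 / ln 1.001428 ≈ 878.1003.
t ≈ 878.1003/52 = 16.8865 years.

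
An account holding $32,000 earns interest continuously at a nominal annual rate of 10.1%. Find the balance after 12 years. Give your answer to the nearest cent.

$107,526.35

A = P·e^(rt) = 32,000·e^(0.101·12) = 32,000·e^1.212.
e^1.212 ≈ 3.3601983333, so A ≈ 107,526.3467.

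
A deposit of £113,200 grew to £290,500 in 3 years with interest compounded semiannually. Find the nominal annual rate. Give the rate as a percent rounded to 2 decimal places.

The 6-period growth factor is 290,500/113,200 = 2.56625.
r/2 = 2.56625^(1/6) − 1 ≈ 0.170083, so r ≈ 2·0.170083 = 34.01657%.

34.02%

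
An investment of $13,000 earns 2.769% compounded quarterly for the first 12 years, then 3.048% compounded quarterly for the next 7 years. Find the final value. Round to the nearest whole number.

$22,390

After 12 years at 2.769%: 13,000 × 1.3925480189 ≈ 18,103.1242.
Then 7 years at 3.048%: 18,103.1242 × 1.2368294432 ≈ 22,390.4771.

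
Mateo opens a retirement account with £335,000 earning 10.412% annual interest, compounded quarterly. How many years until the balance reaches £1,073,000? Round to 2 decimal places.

(1 + 0.02603)^(4t) = 1,073,000/335,000 = 3.203.
4t·ln(1 + 0.02603) = ln(3.203); 4t = 1.1641/0.025697 ≈ 45.3004.
t ≈ 11.3251 years.

11.33 years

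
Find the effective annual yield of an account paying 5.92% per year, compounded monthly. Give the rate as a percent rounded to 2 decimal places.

One year is 12 periods at 0.00493333 each: (1 + 0.00493333)^12 ≈ 1.060833.
EAR = 1.060833 − 1 ≈ 6.08330%.

6.08%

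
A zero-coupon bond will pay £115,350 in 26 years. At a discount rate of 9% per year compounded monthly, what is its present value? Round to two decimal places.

£11,208.84

Growth factor = (1 + 0.0075)^312 ≈ 10.2909887089.
P = 115,350/10.2909887089 ≈ 11,208.8355.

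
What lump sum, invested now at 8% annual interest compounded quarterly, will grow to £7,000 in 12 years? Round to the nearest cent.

£2,705.76

Periodic rate = 8%/4 = 0.02; 48 periods.
P = 7,000/(1 + 0.02)^48 ≈ 7,000/2.587070385 ≈ 2,705.7633.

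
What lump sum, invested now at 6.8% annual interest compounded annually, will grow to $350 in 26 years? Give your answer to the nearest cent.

$63.27

Growth factor = (1 + 0.068)^26 ≈ 5.53162295.
P = 350/5.53162295 ≈ 63.2726.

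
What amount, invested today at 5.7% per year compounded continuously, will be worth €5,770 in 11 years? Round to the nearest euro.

P = A·e^(−rt) = 5,770·e^(−0.627).
e^(−0.627) ≈ 0.5341919755, so P ≈ 3,082.2877.

€3,082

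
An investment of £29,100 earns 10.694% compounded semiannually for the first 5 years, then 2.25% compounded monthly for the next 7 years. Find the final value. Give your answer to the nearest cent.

Phase 1: 29,100·(1 + 0.05347)^10 ≈ 48,990.8207.
Phase 2: 48,990.8207·(1 + 0.001875)^84 ≈ 57,339.2555.

£57,339.26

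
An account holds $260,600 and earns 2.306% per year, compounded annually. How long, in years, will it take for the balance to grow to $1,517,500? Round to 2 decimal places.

77.28 years

We need (1 + 0.02306)^t = 5.8231, so t = ln 5.8231 / ln 1.02306 ≈ 77.2797.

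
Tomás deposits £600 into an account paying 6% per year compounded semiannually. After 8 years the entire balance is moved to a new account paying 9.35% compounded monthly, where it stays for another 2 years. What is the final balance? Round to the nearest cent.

£1,159.97

Phase 1: 600·(1 + 0.03)^16 ≈ 962.8239.
Phase 2: 962.8239·(1 + 0.0935/12)^24 ≈ 1,159.9657.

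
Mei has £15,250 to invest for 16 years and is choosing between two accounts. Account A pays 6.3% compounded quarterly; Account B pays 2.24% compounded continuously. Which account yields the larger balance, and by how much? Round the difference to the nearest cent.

Account A, by £19,636.45

A: (1 + 0.01575)^64 ≈ 2.7186743133, so 15,250 × 2.7186743133 ≈ 41,459.7833.
B: e^(0.0224·16) = e^0.3584 ≈ 1.4310379212, so 15,250 × 1.4310379212 ≈ 21,823.3283.
Difference ≈ 19,636.4550 in favor of A.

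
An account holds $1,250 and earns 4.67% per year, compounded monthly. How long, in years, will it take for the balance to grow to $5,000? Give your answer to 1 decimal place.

(1 + 0.00389167)^(12t) = 5,000/1,250 = 4.
12t·ln(1 + 0.00389167) = ln(4); 12t = 1.3863/0.00388411 ≈ 356.9139.
t ≈ 29.7428 years.

29.7 years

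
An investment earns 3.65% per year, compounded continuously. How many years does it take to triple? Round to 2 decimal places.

30.10 years

e^(0.0365t) = 3, so 0.0365t = ln 3 ≈ 1.0986.
t ≈ 1.0986/0.0365 ≈ 30.0990.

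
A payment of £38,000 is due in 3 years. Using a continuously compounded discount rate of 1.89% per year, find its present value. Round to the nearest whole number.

P = A·e^(−rt) = 38,000·e^(−0.0567).
e^(−0.0567) ≈ 0.9448774901, so P ≈ 35,905.3446.

£35,905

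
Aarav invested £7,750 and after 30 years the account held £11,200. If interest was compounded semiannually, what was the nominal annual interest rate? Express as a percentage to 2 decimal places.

1.23%

The 60-period growth factor is 11,200/7,750 = 1.44516.
r/2 = 1.44516^(1/60) − 1 ≈ 0.00615589, so r ≈ 2·0.00615589 = 1.23118%.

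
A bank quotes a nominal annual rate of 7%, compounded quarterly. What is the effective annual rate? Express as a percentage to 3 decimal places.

One year is 4 periods at 0.0175 each: (1 + 0.0175)^4 ≈ 1.071859.
EAR = 1.071859 − 1 ≈ 7.18590%.

7.186%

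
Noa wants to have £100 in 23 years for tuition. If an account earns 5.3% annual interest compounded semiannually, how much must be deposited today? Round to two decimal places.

Periodic rate = 5.3%/2 = 0.0265; 46 periods.
P = 100/(1 + 0.0265)^46 ≈ 100/3.3305187 ≈ 30.0254.

£30.03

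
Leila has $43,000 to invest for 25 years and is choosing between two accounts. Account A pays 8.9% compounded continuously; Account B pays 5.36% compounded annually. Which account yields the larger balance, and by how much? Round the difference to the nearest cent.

Account A, by $239,278.10

A: e^(0.089·25) = e^2.225 ≈ 9.25348280391, so 43,000 × 9.25348280391 ≈ 397,899.7606.
B: (1 + 0.0536)^25 ≈ 3.68887593201, so 43,000 × 3.68887593201 ≈ 158,621.6651.
Difference ≈ 239,278.0955 in favor of A.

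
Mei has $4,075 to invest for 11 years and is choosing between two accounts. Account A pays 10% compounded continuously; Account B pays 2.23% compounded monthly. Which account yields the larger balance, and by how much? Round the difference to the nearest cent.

Account A, by $7,035.29

Account A growth factor: e^(0.1·11) = e^1.1 ≈ 3.0041660239; balance ≈ 12,241.9765.
Account B growth factor: (1 + 0.0223/12)^132 ≈ 1.277713762; balance ≈ 5,206.6836.
Account A is larger by 7,035.2930.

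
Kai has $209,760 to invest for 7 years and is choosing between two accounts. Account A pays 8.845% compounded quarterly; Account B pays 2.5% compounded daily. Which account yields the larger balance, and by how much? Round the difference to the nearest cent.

A: (1 + 0.0221125)^28 ≈ 1.84486073459, so 209,760 × 1.84486073459 ≈ 386,977.9877.
B: (1 + 0.025/365)^2555 ≈ 1.19123907764, so 209,760 × 1.19123907764 ≈ 249,874.3089.
Difference ≈ 137,103.6788 in favor of A.

Account A, by $137,103.68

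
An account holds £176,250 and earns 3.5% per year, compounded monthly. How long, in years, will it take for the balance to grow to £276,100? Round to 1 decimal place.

(1 + 0.00291667)^(12t) = 276,100/176,250 = 1.5665.
12t·ln(1 + 0.00291667) = ln(1.5665); 12t = 0.44886/0.00291242 ≈ 154.1191.
t ≈ 12.8433 years.

12.8 years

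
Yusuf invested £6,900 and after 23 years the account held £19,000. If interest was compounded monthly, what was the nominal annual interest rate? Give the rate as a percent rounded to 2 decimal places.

4.41%

The 276-period growth factor is 19,000/6,900 = 2.75362.
r/12 = 2.75362^(1/276) − 1 ≈ 0.00367673, so r ≈ 12·0.00367673 = 4.41208%.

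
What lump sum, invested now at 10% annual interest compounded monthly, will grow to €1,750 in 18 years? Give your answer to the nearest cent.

€291.44

Periodic rate = 10%/12 = 0.00833333; 216 periods.
P = 1,750/(1 + 0.1/12)^216 ≈ 1,750/6.004693467 ≈ 291.4387.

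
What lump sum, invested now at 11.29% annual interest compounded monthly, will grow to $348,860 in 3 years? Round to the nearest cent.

$249,025.19

Growth factor = (1 + 0.1129/12)^36 ≈ 1.40090243067.
P = 348,860/1.40090243067 ≈ 249,025.1943.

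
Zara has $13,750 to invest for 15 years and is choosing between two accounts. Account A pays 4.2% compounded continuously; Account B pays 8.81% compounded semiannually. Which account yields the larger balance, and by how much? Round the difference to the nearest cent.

A: e^(0.042·15) = e^0.63 ≈ 1.8776105793, so 13,750 × 1.8776105793 ≈ 25,817.1455.
B: (1 + 0.04405)^30 ≈ 3.6445081971, so 13,750 × 3.6445081971 ≈ 50,111.9877.
Difference ≈ 24,294.8422 in favor of B.

Account B, by $24,294.84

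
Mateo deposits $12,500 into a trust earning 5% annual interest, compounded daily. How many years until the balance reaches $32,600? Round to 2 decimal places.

(1 + 0.000136986)^(365t) = 32,600/12,500 = 2.608.
365t·ln(1 + 0.000136986) = ln(2.608); 365t = 0.95858/0.000136977 ≈ 6998.1399.
t ≈ 19.1730 years.

19.17 years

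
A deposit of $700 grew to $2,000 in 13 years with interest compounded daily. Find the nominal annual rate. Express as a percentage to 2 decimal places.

The 4745-period growth factor is 2,000/700 = 2.85714.
r/365 = 2.85714^(1/4745) − 1 ≈ 0.000221273, so r ≈ 365·0.000221273 = 8.07645%.

8.08%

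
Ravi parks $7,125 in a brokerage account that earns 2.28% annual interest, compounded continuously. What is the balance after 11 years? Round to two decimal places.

A = P·e^(rt) = 7,125·e^(0.0228·11) = 7,125·e^0.2508.
e^0.2508 ≈ 1.285053048, so A ≈ 9,156.0030.

$9,156.00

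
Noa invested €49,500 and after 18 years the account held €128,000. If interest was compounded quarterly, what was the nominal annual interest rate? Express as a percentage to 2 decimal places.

5.31%

(1 + r/4)^72 = 128,000/49,500 = 2.58586.
1 + r/4 = 2.58586^(1/72) ≈ 1.013283, so r/4 ≈ 0.0132827.
r ≈ 4·0.0132827 = 5.31307%.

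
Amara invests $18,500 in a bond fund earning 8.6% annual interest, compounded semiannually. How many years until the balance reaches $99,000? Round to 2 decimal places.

19.92 years

We need (1 + 0.043)^(2t) = 5.3514, so 2t = ln 5.3514 / ln 1.043 ≈ 39.8409.
t ≈ 39.8409/2 = 19.9205 years.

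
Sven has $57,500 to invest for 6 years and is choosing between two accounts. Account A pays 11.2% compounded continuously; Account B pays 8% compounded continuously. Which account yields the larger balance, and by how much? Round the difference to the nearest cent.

A: e^(0.112·6) = e^0.672 ≈ 1.95814970636, so 57,500 × 1.95814970636 ≈ 112,593.6081.
B: e^(0.08·6) = e^0.48 ≈ 1.6160744022, so 57,500 × 1.6160744022 ≈ 92,924.2781.
Difference ≈ 19,669.3300 in favor of A.

Account A, by $19,669.33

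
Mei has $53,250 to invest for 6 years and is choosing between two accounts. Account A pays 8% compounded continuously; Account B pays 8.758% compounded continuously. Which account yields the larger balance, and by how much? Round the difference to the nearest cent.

Account B, by $4,004.19

A: e^(0.08·6) = e^0.48 ≈ 1.6160744022, so 53,250 × 1.6160744022 ≈ 86,055.9619.
B: e^(0.08758·6) = e^0.52548 ≈ 1.6912704634, so 53,250 × 1.6912704634 ≈ 90,060.1522.
Difference ≈ 4,004.1903 in favor of B.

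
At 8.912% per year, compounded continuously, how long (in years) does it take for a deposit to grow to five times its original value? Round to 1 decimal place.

18.1 years

e^(0.08912t) = 5, so 0.08912t = ln 5 ≈ 1.6094.
t ≈ 1.6094/0.08912 ≈ 18.0592.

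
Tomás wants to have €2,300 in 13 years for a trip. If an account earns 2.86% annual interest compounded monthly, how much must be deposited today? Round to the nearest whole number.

€1,587

Periodic rate = 2.86%/12 = 0.00238333; 156 periods.
P = 2,300/(1 + 0.0286/12)^156 ≈ 2,300/1.449701453 ≈ 1,586.5336.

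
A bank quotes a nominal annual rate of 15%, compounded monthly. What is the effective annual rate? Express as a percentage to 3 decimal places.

16.075%

One year is 12 periods at 0.0125 each: (1 + 0.0125)^12 ≈ 1.160755.
EAR = 1.160755 − 1 ≈ 16.07545%.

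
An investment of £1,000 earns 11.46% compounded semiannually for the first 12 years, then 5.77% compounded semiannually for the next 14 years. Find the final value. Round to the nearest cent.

£8,445.30

After 12 years at 11.46%: 1,000 × 3.808531684 ≈ 3,808.5317.
Then 14 years at 5.77%: 3,808.5317 × 2.217469901 ≈ 8,445.3044.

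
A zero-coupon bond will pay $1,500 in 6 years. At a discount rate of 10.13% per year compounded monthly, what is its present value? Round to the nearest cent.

Growth factor = (1 + 0.1013/12)^72 ≈ 1.831708109.
P = 1,500/1.831708109 ≈ 818.9078.

$818.91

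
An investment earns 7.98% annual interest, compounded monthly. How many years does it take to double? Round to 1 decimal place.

8.7 years

(1 + 0.00665)^(12t) = 2.
12t = ln 2 / ln(1 + 0.00665) ≈ 0.69315/0.00662799 ≈ 104.5788.
t ≈ 8.7149.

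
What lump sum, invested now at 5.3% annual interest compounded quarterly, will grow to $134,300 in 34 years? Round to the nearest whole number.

$22,419

Periodic rate = 5.3%/4 = 0.01325; 136 periods.
P = 134,300/(1 + 0.01325)^136 ≈ 134,300/5.99044780186 ≈ 22,419.0252.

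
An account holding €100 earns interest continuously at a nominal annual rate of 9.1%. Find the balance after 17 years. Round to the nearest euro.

€470

A = P·e^(rt) = 100·e^(0.091·17) = 100·e^1.547.
e^1.547 ≈ 4.69735695, so A ≈ 469.7357.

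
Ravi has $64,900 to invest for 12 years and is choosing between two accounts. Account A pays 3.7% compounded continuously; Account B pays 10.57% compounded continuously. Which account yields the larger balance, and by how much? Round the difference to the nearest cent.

Account A growth factor: e^(0.037·12) = e^0.444 ≈ 1.55893048562; balance ≈ 101,174.5885.
Account B growth factor: e^(0.1057·12) = e^1.2684 ≈ 3.55515975372; balance ≈ 230,729.8680.
Account B is larger by 129,555.2795.

Account B, by $129,555.28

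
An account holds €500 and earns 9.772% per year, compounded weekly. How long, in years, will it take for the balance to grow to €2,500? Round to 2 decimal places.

16.49 years

We need (1 + 0.00187923)^(52t) = 5, so 52t = ln 5 / ln 1.001879 ≈ 857.2389.
t ≈ 857.2389/52 = 16.4854 years.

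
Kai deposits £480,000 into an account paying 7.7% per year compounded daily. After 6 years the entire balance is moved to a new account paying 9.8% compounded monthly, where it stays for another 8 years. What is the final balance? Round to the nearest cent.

After 6 years at 7.7%: 480,000 × 1.587167967131 ≈ 761,840.6242.
Then 8 years at 9.8%: 761,840.6242 × 2.183253051691 ≈ 1,663,290.8677.

£1,663,290.87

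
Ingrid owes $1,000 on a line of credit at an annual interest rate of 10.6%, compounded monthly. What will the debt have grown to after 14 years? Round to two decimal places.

$4,381.91

Periodic rate = 10.6%/12 = 0.00883333; periods = 12·14 = 168.
A = 1,000·(1 + 0.106/12)^168 ≈ 1,000·4.381906968 ≈ 4,381.9070.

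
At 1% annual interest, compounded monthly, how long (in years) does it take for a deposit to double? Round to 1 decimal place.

69.3 years

(1 + 0.000833333)^(12t) = 2.
12t = ln 2 / ln(1 + 0.000833333) ≈ 0.69315/0.000832986 ≈ 832.1231.
t ≈ 69.3436.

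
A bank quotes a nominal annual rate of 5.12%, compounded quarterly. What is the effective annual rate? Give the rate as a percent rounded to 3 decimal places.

5.219%

EAR = (1 + 5.12%/4)^4 − 1 = (1 + 0.0128)^4 − 1.
(1 + 0.0128)^4 ≈ 1.052191, so EAR ≈ 5.21915%.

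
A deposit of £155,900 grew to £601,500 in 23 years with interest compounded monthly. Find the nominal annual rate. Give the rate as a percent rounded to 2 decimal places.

5.88%

The 276-period growth factor is 601,500/155,900 = 3.85824.
r/12 = 3.85824^(1/276) − 1 ≈ 0.00490406, so r ≈ 12·0.00490406 = 5.88487%.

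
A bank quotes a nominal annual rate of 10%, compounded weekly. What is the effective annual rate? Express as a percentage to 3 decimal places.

10.506%

One year is 52 periods at 0.00192308 each: (1 + 0.00192308)^52 ≈ 1.105065.
EAR = 1.105065 − 1 ≈ 10.50648%.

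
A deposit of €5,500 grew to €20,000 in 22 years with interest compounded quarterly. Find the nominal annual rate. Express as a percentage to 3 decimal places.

The 88-period growth factor is 20,000/5,500 = 3.63636.
r/4 = 3.63636^(1/88) − 1 ≈ 0.0147784, so r ≈ 4·0.0147784 = 5.91136%.

5.911%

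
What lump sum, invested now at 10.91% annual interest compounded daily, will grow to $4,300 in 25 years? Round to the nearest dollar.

Periodic rate = 10.91%/365 = 0.000298904; 9125 periods.
P = 4,300/(1 + 0.1091/365)^9125 ≈ 4,300/15.28837064 ≈ 281.2595.

$281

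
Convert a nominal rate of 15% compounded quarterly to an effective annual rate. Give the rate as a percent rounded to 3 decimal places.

One year is 4 periods at 0.0375 each: (1 + 0.0375)^4 ≈ 1.15865.
EAR = 1.15865 − 1 ≈ 15.86504%.

15.865%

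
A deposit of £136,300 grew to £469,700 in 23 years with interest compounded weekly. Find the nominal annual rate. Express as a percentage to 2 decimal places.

(1 + r/52)^1196 = 469,700/136,300 = 3.44607.
1 + r/52 = 3.44607^(1/1196) ≈ 1.001035, so r/52 ≈ 0.00103501.
r ≈ 52·0.00103501 = 5.38207%.

5.38%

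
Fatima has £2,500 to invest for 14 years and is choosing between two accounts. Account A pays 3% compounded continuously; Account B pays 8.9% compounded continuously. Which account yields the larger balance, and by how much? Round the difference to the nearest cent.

Account B, by £4,886.12

A: e^(0.03·14) = e^0.42 ≈ 1.521961556, so 2,500 × 1.521961556 ≈ 3,804.9039.
B: e^(0.089·14) = e^1.246 ≈ 3.476409471, so 2,500 × 3.476409471 ≈ 8,691.0237.
Difference ≈ 4,886.1198 in favor of B.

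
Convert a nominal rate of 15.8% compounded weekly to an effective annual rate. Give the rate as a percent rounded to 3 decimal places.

EAR = (1 + 15.8%/52)^52 − 1 = (1 + 0.00303846)^52 − 1.
(1 + 0.00303846)^52 ≈ 1.170886, so EAR ≈ 17.08857%.

17.089%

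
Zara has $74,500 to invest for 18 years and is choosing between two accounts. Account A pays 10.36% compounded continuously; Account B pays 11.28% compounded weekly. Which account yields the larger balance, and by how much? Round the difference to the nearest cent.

Account A growth factor: e^(0.1036·18) = e^1.8648 ≈ 6.45464482792; balance ≈ 480,871.0397.
Account B growth factor: (1 + 0.1128/52)^936 ≈ 7.60040075236; balance ≈ 566,229.8561.
Account B is larger by 85,358.8164.

Account B, by $85,358.82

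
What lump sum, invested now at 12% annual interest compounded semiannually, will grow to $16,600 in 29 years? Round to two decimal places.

$565.42

Periodic rate = 12%/2 = 0.06; 58 periods.
P = 16,600/(1 + 0.06)^58 ≈ 16,600/29.358927424 ≈ 565.4158.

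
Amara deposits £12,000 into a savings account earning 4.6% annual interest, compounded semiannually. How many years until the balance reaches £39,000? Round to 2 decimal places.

25.92 years

(1 + 0.023)^(2t) = 39,000/12,000 = 3.25.
2t·ln(1 + 0.023) = ln(3.25); 2t = 1.1787/0.0227395 ≈ 51.8330.
t ≈ 25.9165 years.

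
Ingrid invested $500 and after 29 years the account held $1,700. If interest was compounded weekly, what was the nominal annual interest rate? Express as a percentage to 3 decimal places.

4.222%

The 1508-period growth factor is 1,700/500 = 3.4.
r/52 = 3.4^(1/1508) − 1 ≈ 0.000811852, so r ≈ 52·0.000811852 = 4.22163%.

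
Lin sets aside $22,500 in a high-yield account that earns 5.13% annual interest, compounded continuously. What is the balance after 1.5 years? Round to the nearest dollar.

$24,300

A = P·e^(rt) = 22,500·e^(0.0513·1.5) = 22,500·e^0.07695.
e^0.07695 ≈ 1.0799880756, so A ≈ 24,299.7317.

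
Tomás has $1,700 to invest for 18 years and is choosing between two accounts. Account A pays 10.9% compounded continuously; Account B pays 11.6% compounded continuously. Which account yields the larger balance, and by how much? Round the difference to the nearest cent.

Account B, by $1,623.88

Account A growth factor: e^(0.109·18) = e^1.962 ≈ 7.1135399274; balance ≈ 12,093.0179.
Account B growth factor: e^(0.116·18) = e^2.088 ≈ 8.068761493; balance ≈ 13,716.8945.
Account B is larger by 1,623.8767.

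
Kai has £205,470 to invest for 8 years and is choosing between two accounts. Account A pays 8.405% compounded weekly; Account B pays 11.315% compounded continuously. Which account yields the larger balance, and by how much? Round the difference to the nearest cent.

A: (1 + 0.08405/52)^416 ≈ 1.9578700424, so 205,470 × 1.9578700424 ≈ 402,283.5576.
B: e^(0.11315·8) = e^0.9052 ≈ 2.47242635888, so 205,470 × 2.47242635888 ≈ 508,009.4440.
Difference ≈ 105,725.8863 in favor of B.

Account B, by £105,725.89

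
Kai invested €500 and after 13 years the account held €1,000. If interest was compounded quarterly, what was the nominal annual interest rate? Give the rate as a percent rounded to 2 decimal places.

5.37%

(1 + r/4)^52 = 1,000/500 = 2.
1 + r/4 = 2^(1/52) ≈ 1.013419, so r/4 ≈ 0.013419.
r ≈ 4·0.013419 = 5.36760%.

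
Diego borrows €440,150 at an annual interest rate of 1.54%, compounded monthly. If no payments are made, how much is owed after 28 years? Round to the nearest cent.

Growth factor = (1 + 0.0154/12)^336 ≈ 1.53867791327.
A ≈ 440,150 × 1.53867791327 ≈ 677,249.0835.

€677,249.08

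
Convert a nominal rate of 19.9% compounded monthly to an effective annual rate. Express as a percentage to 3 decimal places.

21.819%

EAR = (1 + 19.9%/12)^12 − 1 = (1 + 0.0165833)^12 − 1.
(1 + 0.0165833)^12 ≈ 1.218192, so EAR ≈ 21.81922%.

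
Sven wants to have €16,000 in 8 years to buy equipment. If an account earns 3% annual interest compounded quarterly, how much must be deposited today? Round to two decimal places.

Growth factor = (1 + 0.0075)^32 ≈ 1.2701112243.
P = 16,000/1.2701112243 ≈ 12,597.3219.

€12,597.32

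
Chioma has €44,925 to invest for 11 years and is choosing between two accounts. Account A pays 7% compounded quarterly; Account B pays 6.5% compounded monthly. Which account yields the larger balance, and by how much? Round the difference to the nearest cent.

Account A, by €4,725.39

Account A growth factor: (1 + 0.0175)^44 ≈ 2.1454301893; balance ≈ 96,383.4513.
Account B growth factor: (1 + 0.065/12)^132 ≈ 2.0402462394; balance ≈ 91,658.0623.
Account A is larger by 4,725.3890.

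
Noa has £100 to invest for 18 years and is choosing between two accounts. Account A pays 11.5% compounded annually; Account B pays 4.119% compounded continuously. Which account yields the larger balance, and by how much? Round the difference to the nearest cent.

Account A, by £499.60

Account A growth factor: (1 + 0.115)^18 ≈ 7.0949218; balance ≈ 709.4922.
Account B growth factor: e^(0.04119·18) = e^0.74142 ≈ 2.09891386; balance ≈ 209.8914.
Account A is larger by 499.6008.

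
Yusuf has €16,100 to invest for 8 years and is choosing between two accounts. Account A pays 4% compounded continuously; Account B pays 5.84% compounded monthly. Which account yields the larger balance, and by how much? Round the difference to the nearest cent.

Account B, by €3,487.03

Account A growth factor: e^(0.04·8) = e^0.32 ≈ 1.3771277643; balance ≈ 22,171.7570.
Account B growth factor: (1 + 0.0584/12)^96 ≈ 1.5937134905; balance ≈ 25,658.7872.
Account B is larger by 3,487.0302.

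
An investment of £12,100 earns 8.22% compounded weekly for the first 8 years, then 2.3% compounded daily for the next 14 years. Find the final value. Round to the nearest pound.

£32,210

After 8 years at 8.22%: 12,100 × 1.9291525055 ≈ 23,342.7453.
Then 14 years at 2.3%: 23,342.7453 × 1.3798707774 ≈ 32,209.9721.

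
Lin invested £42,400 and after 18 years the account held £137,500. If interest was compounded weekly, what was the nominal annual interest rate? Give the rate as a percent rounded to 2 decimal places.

The 936-period growth factor is 137,500/42,400 = 3.24292.
r/52 = 3.24292^(1/936) − 1 ≈ 0.00125771, so r ≈ 52·0.00125771 = 6.54008%.

6.54%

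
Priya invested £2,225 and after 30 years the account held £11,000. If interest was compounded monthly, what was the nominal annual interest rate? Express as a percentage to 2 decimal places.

The 360-period growth factor is 11,000/2,225 = 4.94382.
r/12 = 4.94382^(1/360) − 1 ≈ 0.00444914, so r ≈ 12·0.00444914 = 5.33897%.

5.34%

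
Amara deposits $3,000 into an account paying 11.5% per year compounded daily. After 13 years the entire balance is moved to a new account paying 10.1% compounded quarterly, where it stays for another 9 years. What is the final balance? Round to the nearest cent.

Phase 1: 3,000·(1 + 0.115/365)^4745 ≈ 13,374.8600.
Phase 2: 13,374.8600·(1 + 0.02525)^36 ≈ 32,821.7136.

$32,821.71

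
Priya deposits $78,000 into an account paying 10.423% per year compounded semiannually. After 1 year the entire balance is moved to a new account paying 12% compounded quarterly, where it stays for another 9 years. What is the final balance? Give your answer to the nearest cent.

After 1 years at 10.423%: 78,000 × 1.10694597322 ≈ 86,341.7859.
Then 9 years at 12%: 86,341.7859 × 2.898278328 ≈ 250,242.5269.

$250,242.53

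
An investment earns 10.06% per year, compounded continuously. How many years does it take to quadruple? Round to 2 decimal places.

e^(0.1006t) = 4, so 0.1006t = ln 4 ≈ 1.3863.
t ≈ 1.3863/0.1006 ≈ 13.7803.

13.78 years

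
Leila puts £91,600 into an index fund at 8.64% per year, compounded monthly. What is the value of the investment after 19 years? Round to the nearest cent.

£470,196.05

Growth factor = (1 + 0.0072)^228 ≈ 5.1331446036.
A ≈ 91,600 × 5.1331446036 ≈ 470,196.0457.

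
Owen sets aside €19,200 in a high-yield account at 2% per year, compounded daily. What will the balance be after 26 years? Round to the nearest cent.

Periodic rate = 2%/365 = 0.0000547945; periods = 365·26 = 9490.
A = 19,200·(1 + 0.02/365)^9490 ≈ 19,200·1.6820036876 ≈ 32,294.4708.

€32,294.47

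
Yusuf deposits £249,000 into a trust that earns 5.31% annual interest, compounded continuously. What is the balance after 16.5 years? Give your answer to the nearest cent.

A = P·e^(rt) = 249,000·e^(0.0531·16.5) = 249,000·e^0.87615.
e^0.87615 ≈ 2.40163558742, so A ≈ 598,007.2613.

£598,007.26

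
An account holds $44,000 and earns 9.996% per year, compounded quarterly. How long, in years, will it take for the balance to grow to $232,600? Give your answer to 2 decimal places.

16.87 years

We need (1 + 0.02499)^(4t) = 5.2864, so 4t = ln 5.2864 / ln 1.02499 ≈ 67.4610.
t ≈ 67.4610/4 = 16.8653 years.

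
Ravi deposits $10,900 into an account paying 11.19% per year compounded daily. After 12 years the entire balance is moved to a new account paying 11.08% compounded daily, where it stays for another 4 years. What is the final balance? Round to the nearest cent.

Phase 1: 10,900·(1 + 0.1119/365)^4380 ≈ 41,735.7050.
Phase 2: 41,735.7050·(1 + 0.1108/365)^1460 ≈ 65,006.6610.

$65,006.66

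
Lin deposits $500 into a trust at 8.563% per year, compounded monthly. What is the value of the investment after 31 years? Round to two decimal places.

$7,042.45

Growth factor = (1 + 0.08563/12)^372 ≈ 14.08490526.
A ≈ 500 × 14.08490526 ≈ 7,042.4526.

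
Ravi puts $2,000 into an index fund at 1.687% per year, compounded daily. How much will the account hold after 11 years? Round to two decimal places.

Periodic rate = 1.687%/365 = 0.0000462192; periods = 365·11 = 4015.
A = 2,000·(1 + 0.01687/365)^4015 ≈ 2,000·1.203899307 ≈ 2,407.7986.

$2,407.80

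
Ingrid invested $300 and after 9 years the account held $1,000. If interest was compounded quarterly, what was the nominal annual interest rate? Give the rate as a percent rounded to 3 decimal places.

13.604%

(1 + r/4)^36 = 1,000/300 = 3.33333.
1 + r/4 = 3.33333^(1/36) ≈ 1.034009, so r/4 ≈ 0.0340092.
r ≈ 4·0.0340092 = 13.60369%.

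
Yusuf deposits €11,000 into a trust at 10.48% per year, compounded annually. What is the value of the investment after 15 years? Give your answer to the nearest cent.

€49,050.98

Annual rate = 10.48% = 0.1048; years = 15.
A = 11,000·(1 + 0.1048)^15 ≈ 11,000·4.4591797952 ≈ 49,050.9777.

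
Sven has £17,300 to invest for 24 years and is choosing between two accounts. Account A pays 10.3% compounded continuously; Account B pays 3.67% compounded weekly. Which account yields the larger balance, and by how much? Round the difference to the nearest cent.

Account A growth factor: e^(0.103·24) = e^2.472 ≈ 11.846115406; balance ≈ 204,937.7965.
Account B growth factor: (1 + 0.0367/52)^1248 ≈ 2.4120797096; balance ≈ 41,728.9790.
Account A is larger by 163,208.8175.

Account A, by £163,208.82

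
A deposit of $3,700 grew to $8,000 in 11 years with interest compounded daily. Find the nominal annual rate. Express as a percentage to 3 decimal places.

(1 + r/365)^4015 = 8,000/3,700 = 2.16216.
1 + r/365 = 2.16216^(1/4015) ≈ 1.000192, so r/365 ≈ 0.000192075.
r ≈ 365·0.000192075 = 7.01075%.

7.011%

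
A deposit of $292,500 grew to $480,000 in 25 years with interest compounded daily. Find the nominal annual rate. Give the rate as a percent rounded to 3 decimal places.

1.981%

(1 + r/365)^9125 = 480,000/292,500 = 1.64103.
1 + r/365 = 1.64103^(1/9125) ≈ 1.000054, so r/365 ≈ 0.0000542833.
r ≈ 365·0.0000542833 = 1.98134%.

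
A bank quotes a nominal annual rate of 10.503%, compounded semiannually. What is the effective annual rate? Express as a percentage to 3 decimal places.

10.779%

EAR = (1 + 10.503%/2)^2 − 1 = (1 + 0.052515)^2 − 1.
(1 + 0.052515)^2 ≈ 1.107788, so EAR ≈ 10.77878%.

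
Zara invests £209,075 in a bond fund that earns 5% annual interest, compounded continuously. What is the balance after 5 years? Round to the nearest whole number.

£268,458

A = P·e^(rt) = 209,075·e^(0.05·5) = 209,075·e^0.25.
e^0.25 ≈ 1.28402541669, so A ≈ 268,457.6140.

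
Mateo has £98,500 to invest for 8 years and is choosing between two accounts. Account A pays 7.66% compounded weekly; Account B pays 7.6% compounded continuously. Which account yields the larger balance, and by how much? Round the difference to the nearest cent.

A: (1 + 0.0766/52)^416 ≈ 1.84475982338, so 98,500 × 1.84475982338 ≈ 181,708.8426.
B: e^(0.076·8) = e^0.608 ≈ 1.83675421439, so 98,500 × 1.83675421439 ≈ 180,920.2901.
Difference ≈ 788.5525 in favor of A.

Account A, by £788.55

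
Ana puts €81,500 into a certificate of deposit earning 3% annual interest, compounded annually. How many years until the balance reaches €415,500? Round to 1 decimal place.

We need (1 + 0.03)^t = 5.0982, so t = ln 5.0982 / ln 1.03 ≈ 55.1064.

55.1 years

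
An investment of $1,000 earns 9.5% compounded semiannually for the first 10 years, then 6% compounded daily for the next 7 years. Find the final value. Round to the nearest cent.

After 10 years at 9.5%: 1,000 × 2.529767639 ≈ 2,529.7676.
Then 7 years at 6%: 2,529.7676 × 1.521909023 ≈ 3,850.0762.

$3,850.08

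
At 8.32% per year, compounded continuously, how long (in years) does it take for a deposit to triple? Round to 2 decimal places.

13.20 years

e^(0.0832t) = 3, so 0.0832t = ln 3 ≈ 1.0986.
t ≈ 1.0986/0.0832 ≈ 13.2045.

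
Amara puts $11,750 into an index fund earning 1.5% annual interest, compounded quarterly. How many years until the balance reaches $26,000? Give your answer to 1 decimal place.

We need (1 + 0.00375)^(4t) = 2.2128, so 4t = ln 2.2128 / ln 1.00375 ≈ 212.1951.
t ≈ 212.1951/4 = 53.0488 years.

53.0 years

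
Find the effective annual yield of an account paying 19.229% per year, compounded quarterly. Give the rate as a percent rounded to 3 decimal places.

20.661%

One year is 4 periods at 0.0480725 each: (1 + 0.0480725)^4 ≈ 1.206606.
EAR = 1.206606 − 1 ≈ 20.66055%.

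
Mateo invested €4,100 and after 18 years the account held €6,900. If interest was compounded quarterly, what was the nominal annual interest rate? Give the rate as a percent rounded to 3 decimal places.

2.902%

The 72-period growth factor is 6,900/4,100 = 1.68293.
r/4 = 1.68293^(1/72) − 1 ≈ 0.00725584, so r ≈ 4·0.00725584 = 2.90234%.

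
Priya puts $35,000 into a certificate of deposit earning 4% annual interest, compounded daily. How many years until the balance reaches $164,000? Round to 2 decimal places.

38.62 years

We need (1 + 0.000109589)^(365t) = 4.6857, so 365t = ln 4.6857 / ln 1.00011 ≈ 14094.5023.
t ≈ 14094.5023/365 = 38.6151 years.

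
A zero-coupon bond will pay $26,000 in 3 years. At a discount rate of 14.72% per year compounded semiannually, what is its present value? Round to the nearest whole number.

$16,979

Growth factor = (1 + 0.0736)^6 ≈ 1.531281434.
P = 26,000/1.531281434 ≈ 16,979.2433.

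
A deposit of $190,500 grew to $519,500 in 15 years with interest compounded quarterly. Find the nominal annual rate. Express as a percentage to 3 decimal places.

(1 + r/4)^60 = 519,500/190,500 = 2.72703.
1 + r/4 = 2.72703^(1/60) ≈ 1.016861, so r/4 ≈ 0.0168608.
r ≈ 4·0.0168608 = 6.74432%.

6.744%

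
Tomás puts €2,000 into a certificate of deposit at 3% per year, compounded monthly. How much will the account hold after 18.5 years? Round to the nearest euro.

Periodic rate = 3%/12 = 0.0025; periods = 12·18.5 = 222.
A = 2,000·(1 + 0.0025)^222 ≈ 2,000·1.740734941 ≈ 3,481.4699.

€3,481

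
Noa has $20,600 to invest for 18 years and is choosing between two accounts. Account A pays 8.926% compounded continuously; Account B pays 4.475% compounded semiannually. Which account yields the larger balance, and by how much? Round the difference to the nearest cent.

A: e^(0.08926·18) = e^1.60668 ≈ 4.98622943556, so 20,600 × 4.98622943556 ≈ 102,716.3264.
B: (1 + 0.022375)^36 ≈ 2.2180327949, so 20,600 × 2.2180327949 ≈ 45,691.4756.
Difference ≈ 57,024.8508 in favor of A.

Account A, by $57,024.85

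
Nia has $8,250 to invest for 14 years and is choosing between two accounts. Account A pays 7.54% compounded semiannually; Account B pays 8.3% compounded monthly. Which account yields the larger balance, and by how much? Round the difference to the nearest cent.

Account B, by $3,012.12

A: (1 + 0.0377)^28 ≈ 2.8184534643, so 8,250 × 2.8184534643 ≈ 23,252.2411.
B: (1 + 0.083/12)^168 ≈ 3.1835593115, so 8,250 × 3.1835593115 ≈ 26,264.3643.
Difference ≈ 3,012.1232 in favor of B.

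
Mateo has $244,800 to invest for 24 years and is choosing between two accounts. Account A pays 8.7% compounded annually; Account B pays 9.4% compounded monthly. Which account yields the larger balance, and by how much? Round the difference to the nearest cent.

Account B, by $503,449.23

A: (1 + 0.087)^24 ≈ 7.404727113139, so 244,800 × 7.404727113139 ≈ 1,812,677.1973.
B: (1 + 0.094/12)^288 ≈ 9.461300755095, so 244,800 × 9.461300755095 ≈ 2,316,126.4248.
Difference ≈ 503,449.2276 in favor of B.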